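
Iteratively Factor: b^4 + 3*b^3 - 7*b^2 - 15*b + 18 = (b + 3)*(b^3 - 7*b + 6) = (b + 3)^2*(b^2 - 3*b + 2) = (b - 1)*(b + 3)^2*(b - 2)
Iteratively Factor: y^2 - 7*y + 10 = (y - 5)*(y - 2)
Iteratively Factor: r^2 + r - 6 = (r - 2)*(r + 3)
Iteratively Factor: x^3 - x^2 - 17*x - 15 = (x + 1)*(x^2 - 2*x - 15) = (x - 5)*(x + 1)*(x + 3)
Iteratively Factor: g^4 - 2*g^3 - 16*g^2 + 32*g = (g)*(g^3 - 2*g^2 - 16*g + 32) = g*(g - 2)*(g^2 - 16) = g*(g - 4)*(g - 2)*(g + 4)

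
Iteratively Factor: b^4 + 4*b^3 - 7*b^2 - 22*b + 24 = (b + 3)*(b^3 + b^2 - 10*b + 8) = (b + 3)*(b + 4)*(b^2 - 3*b + 2) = (b - 1)*(b + 3)*(b + 4)*(b - 2)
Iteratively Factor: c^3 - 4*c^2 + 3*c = (c - 3)*(c^2 - c) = (c - 3)*(c - 1)*(c)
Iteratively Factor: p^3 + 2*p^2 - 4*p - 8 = (p + 2)*(p^2 - 4) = (p - 2)*(p + 2)*(p + 2)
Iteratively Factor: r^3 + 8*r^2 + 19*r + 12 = (r + 4)*(r^2 + 4*r + 3) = (r + 1)*(r + 4)*(r + 3)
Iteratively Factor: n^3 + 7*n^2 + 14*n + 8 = (n + 2)*(n^2 + 5*n + 4) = (n + 2)*(n + 4)*(n + 1)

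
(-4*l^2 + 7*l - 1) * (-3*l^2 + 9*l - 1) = 12*l^4 - 57*l^3 + 70*l^2 - 16*l + 1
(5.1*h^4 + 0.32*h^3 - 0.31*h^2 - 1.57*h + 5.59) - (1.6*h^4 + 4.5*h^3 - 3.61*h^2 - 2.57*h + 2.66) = 3.5*h^4 - 4.18*h^3 + 3.3*h^2 + 1.0*h + 2.93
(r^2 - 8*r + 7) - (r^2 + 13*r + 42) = -21*r - 35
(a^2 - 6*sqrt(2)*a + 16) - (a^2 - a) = -6*sqrt(2)*a + a + 16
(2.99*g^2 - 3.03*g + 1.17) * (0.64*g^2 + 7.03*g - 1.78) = 1.9136*g^4 + 19.0805*g^3 - 25.8743*g^2 + 13.6185*g - 2.0826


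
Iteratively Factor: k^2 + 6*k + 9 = (k + 3)*(k + 3)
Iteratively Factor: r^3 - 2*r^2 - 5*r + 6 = (r - 1)*(r^2 - r - 6) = (r - 3)*(r - 1)*(r + 2)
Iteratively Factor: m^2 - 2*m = (m)*(m - 2)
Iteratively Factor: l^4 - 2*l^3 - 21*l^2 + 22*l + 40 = (l - 2)*(l^3 - 21*l - 20) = (l - 2)*(l + 1)*(l^2 - l - 20) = (l - 5)*(l - 2)*(l + 1)*(l + 4)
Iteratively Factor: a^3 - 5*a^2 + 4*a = (a - 1)*(a^2 - 4*a) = (a - 4)*(a - 1)*(a)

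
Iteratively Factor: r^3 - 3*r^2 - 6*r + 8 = (r - 4)*(r^2 + r - 2) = (r - 4)*(r - 1)*(r + 2)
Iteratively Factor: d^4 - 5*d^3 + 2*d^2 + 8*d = (d - 2)*(d^3 - 3*d^2 - 4*d) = (d - 2)*(d + 1)*(d^2 - 4*d) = d*(d - 2)*(d + 1)*(d - 4)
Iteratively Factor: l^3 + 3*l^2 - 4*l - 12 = (l + 2)*(l^2 + l - 6) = (l - 2)*(l + 2)*(l + 3)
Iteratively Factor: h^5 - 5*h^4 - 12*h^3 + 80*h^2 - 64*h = (h - 4)*(h^4 - h^3 - 16*h^2 + 16*h) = h*(h - 4)*(h^3 - h^2 - 16*h + 16) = h*(h - 4)*(h + 4)*(h^2 - 5*h + 4) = h*(h - 4)*(h - 1)*(h + 4)*(h - 4)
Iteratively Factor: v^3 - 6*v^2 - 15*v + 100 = (v - 5)*(v^2 - v - 20) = (v - 5)^2*(v + 4)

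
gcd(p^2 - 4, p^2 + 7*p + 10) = p + 2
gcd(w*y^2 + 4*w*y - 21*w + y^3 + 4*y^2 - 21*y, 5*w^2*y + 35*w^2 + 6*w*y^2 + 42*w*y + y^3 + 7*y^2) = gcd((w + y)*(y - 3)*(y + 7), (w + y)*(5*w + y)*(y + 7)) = w*y + 7*w + y^2 + 7*y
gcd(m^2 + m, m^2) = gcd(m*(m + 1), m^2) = m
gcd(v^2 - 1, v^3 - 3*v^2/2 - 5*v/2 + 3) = v - 1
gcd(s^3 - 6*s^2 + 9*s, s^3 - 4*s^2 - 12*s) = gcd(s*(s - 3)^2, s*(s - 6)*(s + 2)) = s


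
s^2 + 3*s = s*(s + 3)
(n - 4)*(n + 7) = n^2 + 3*n - 28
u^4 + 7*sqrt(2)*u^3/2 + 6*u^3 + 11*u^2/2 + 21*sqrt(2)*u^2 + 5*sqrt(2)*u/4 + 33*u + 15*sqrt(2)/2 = (u + 6)*(u + sqrt(2)/2)^2*(u + 5*sqrt(2)/2)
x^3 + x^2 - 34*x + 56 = (x - 4)*(x - 2)*(x + 7)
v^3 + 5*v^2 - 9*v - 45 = (v - 3)*(v + 3)*(v + 5)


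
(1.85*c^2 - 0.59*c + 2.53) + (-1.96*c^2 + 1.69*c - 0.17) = -0.11*c^2 + 1.1*c + 2.36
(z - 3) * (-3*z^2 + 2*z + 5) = -3*z^3 + 11*z^2 - z - 15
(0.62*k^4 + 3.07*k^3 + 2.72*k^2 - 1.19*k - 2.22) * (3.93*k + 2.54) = 2.4366*k^5 + 13.6399*k^4 + 18.4874*k^3 + 2.2321*k^2 - 11.7472*k - 5.6388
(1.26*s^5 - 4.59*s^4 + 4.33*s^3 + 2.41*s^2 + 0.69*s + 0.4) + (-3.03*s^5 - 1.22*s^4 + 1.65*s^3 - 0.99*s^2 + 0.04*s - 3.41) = -1.77*s^5 - 5.81*s^4 + 5.98*s^3 + 1.42*s^2 + 0.73*s - 3.01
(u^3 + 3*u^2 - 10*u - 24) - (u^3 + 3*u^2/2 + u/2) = 3*u^2/2 - 21*u/2 - 24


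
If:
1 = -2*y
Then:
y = -1/2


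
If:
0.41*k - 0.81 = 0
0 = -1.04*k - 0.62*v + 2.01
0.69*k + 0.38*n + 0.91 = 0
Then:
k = 1.98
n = -5.98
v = -0.07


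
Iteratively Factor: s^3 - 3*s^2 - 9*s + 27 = (s - 3)*(s^2 - 9) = (s - 3)*(s + 3)*(s - 3)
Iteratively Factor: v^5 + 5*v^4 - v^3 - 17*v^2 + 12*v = (v - 1)*(v^4 + 6*v^3 + 5*v^2 - 12*v) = (v - 1)^2*(v^3 + 7*v^2 + 12*v) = (v - 1)^2*(v + 3)*(v^2 + 4*v) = (v - 1)^2*(v + 3)*(v + 4)*(v)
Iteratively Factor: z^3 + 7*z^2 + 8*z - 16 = (z + 4)*(z^2 + 3*z - 4) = (z - 1)*(z + 4)*(z + 4)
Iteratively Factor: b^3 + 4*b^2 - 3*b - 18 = (b + 3)*(b^2 + b - 6) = (b - 2)*(b + 3)*(b + 3)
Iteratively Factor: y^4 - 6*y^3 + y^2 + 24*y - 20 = (y - 5)*(y^3 - y^2 - 4*y + 4) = (y - 5)*(y - 2)*(y^2 + y - 2) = (y - 5)*(y - 2)*(y + 2)*(y - 1)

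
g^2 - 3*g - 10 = (g - 5)*(g + 2)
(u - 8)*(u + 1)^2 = u^3 - 6*u^2 - 15*u - 8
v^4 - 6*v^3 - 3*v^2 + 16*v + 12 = (v - 6)*(v - 2)*(v + 1)^2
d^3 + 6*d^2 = d^2*(d + 6)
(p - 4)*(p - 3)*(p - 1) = p^3 - 8*p^2 + 19*p - 12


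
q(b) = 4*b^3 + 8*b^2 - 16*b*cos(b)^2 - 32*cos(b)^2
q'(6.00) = 444.57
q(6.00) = 1033.99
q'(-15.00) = 2245.26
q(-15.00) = -11579.96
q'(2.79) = 74.39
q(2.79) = 81.59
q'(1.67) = 48.46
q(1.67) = 40.37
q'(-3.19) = 56.95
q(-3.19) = -29.44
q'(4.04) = 348.47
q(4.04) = 356.84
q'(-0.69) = -35.42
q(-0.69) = -9.97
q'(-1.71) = 8.70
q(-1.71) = 3.30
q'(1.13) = 69.14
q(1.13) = 6.87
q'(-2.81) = 27.51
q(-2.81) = -14.00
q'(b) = 12*b^2 + 32*b*sin(b)*cos(b) + 16*b + 64*sin(b)*cos(b) - 16*cos(b)^2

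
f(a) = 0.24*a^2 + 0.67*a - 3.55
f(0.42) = -3.23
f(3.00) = 0.62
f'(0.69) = 1.00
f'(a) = 0.48*a + 0.67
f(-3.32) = -3.13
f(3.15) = 0.94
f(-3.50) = -2.96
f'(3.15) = 2.18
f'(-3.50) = -1.01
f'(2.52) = 1.88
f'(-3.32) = -0.92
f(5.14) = 6.23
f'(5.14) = 3.14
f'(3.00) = 2.11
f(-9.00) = 9.86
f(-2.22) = -3.85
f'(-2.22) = -0.40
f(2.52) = -0.34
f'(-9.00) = -3.65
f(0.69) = -2.97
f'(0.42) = 0.87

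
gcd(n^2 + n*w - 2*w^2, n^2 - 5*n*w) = 1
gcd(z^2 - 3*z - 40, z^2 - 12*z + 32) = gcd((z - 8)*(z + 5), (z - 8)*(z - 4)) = z - 8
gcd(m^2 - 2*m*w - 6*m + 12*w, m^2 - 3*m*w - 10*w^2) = 1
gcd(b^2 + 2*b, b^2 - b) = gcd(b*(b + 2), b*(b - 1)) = b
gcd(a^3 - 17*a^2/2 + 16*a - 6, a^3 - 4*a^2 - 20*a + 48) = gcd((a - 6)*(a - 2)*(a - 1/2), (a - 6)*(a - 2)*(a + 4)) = a^2 - 8*a + 12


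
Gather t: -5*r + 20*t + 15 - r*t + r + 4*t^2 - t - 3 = -4*r + 4*t^2 + t*(19 - r) + 12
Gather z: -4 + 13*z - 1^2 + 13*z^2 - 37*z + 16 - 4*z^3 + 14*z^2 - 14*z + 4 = -4*z^3 + 27*z^2 - 38*z + 15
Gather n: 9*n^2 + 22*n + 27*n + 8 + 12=9*n^2 + 49*n + 20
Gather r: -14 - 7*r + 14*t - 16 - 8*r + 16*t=-15*r + 30*t - 30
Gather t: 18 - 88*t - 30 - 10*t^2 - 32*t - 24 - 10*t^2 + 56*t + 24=-20*t^2 - 64*t - 12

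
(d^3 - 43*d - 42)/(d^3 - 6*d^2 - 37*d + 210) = (d + 1)/(d - 5)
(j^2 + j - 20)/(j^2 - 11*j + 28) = (j + 5)/(j - 7)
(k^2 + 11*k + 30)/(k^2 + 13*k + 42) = (k + 5)/(k + 7)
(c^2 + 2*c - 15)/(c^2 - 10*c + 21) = (c + 5)/(c - 7)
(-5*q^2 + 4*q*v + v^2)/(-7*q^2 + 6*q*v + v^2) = (5*q + v)/(7*q + v)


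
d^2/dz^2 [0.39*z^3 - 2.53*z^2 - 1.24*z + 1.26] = 2.34*z - 5.06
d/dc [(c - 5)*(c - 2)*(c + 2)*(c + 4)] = 4*c^3 - 3*c^2 - 48*c + 4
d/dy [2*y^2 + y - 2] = 4*y + 1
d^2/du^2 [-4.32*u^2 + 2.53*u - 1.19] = -8.64000000000000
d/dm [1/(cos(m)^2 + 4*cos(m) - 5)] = 2*(cos(m) + 2)*sin(m)/(cos(m)^2 + 4*cos(m) - 5)^2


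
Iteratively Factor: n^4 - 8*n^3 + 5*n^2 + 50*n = (n - 5)*(n^3 - 3*n^2 - 10*n) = n*(n - 5)*(n^2 - 3*n - 10) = n*(n - 5)*(n + 2)*(n - 5)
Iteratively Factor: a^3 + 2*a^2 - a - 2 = (a + 1)*(a^2 + a - 2) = (a + 1)*(a + 2)*(a - 1)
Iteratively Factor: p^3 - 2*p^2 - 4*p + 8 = (p + 2)*(p^2 - 4*p + 4) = (p - 2)*(p + 2)*(p - 2)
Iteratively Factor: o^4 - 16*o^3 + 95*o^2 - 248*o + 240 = (o - 3)*(o^3 - 13*o^2 + 56*o - 80) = (o - 4)*(o - 3)*(o^2 - 9*o + 20) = (o - 4)^2*(o - 3)*(o - 5)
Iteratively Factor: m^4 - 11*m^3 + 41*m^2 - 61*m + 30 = (m - 5)*(m^3 - 6*m^2 + 11*m - 6) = (m - 5)*(m - 3)*(m^2 - 3*m + 2) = (m - 5)*(m - 3)*(m - 1)*(m - 2)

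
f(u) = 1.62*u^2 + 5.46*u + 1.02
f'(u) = 3.24*u + 5.46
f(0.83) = 6.67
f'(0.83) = 8.15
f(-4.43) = 8.62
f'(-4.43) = -8.89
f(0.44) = 3.74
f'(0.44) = 6.89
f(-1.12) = -3.06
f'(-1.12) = 1.83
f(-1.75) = -3.57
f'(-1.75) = -0.21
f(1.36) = 11.44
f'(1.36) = 9.87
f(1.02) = 8.27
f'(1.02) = 8.76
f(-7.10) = 43.92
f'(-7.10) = -17.54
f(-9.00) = 83.10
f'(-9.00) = -23.70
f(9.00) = 181.38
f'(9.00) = 34.62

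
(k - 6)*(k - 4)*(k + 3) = k^3 - 7*k^2 - 6*k + 72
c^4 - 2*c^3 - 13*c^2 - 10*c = c*(c - 5)*(c + 1)*(c + 2)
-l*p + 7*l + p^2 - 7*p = (-l + p)*(p - 7)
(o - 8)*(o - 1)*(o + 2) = o^3 - 7*o^2 - 10*o + 16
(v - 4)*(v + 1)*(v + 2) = v^3 - v^2 - 10*v - 8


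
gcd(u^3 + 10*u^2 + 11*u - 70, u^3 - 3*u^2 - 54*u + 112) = u^2 + 5*u - 14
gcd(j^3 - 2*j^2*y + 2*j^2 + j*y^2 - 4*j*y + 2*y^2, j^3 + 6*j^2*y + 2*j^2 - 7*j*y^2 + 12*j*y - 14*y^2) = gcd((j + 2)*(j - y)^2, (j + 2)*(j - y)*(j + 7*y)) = -j^2 + j*y - 2*j + 2*y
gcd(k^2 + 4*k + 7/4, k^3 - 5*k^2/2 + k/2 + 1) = k + 1/2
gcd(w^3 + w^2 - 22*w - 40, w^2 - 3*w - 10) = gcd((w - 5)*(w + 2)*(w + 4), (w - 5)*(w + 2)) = w^2 - 3*w - 10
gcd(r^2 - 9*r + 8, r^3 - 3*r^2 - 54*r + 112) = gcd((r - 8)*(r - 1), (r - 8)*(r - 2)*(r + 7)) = r - 8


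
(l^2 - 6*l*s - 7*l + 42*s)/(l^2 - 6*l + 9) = (l^2 - 6*l*s - 7*l + 42*s)/(l^2 - 6*l + 9)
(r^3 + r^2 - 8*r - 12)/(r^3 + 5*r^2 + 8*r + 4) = (r - 3)/(r + 1)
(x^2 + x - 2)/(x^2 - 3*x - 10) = (x - 1)/(x - 5)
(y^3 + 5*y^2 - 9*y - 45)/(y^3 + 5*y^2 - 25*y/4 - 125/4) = 4*(y^2 - 9)/(4*y^2 - 25)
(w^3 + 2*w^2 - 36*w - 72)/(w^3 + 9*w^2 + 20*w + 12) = (w - 6)/(w + 1)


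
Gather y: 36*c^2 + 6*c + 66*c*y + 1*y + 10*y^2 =36*c^2 + 6*c + 10*y^2 + y*(66*c + 1)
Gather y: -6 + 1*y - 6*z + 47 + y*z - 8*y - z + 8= y*(z - 7) - 7*z + 49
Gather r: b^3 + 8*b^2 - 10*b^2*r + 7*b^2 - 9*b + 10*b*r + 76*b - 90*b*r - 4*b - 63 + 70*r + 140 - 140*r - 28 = b^3 + 15*b^2 + 63*b + r*(-10*b^2 - 80*b - 70) + 49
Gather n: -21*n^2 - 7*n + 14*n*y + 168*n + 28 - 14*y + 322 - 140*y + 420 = -21*n^2 + n*(14*y + 161) - 154*y + 770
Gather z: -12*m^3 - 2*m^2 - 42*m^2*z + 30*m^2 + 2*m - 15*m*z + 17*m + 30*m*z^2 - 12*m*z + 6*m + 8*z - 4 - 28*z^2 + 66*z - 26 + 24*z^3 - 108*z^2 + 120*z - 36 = -12*m^3 + 28*m^2 + 25*m + 24*z^3 + z^2*(30*m - 136) + z*(-42*m^2 - 27*m + 194) - 66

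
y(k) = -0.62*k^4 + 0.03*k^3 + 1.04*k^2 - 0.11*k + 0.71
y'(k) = -2.48*k^3 + 0.09*k^2 + 2.08*k - 0.11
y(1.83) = -2.78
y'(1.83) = -11.20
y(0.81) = 1.05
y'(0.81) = 0.32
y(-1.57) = -0.44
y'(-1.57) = 6.44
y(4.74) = -286.22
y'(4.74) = -252.34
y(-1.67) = -1.17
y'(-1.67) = 8.22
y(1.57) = -0.55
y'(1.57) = -6.22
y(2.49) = -16.49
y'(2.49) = -32.66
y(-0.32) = 0.84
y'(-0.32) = -0.69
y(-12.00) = -12756.37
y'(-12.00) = 4273.33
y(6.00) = -759.55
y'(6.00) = -520.07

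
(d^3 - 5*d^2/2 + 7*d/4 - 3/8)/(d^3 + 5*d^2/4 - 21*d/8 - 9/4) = (4*d^2 - 4*d + 1)/(4*d^2 + 11*d + 6)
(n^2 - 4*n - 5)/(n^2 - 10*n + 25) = (n + 1)/(n - 5)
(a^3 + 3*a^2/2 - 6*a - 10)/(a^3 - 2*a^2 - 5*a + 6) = (a^2 - a/2 - 5)/(a^2 - 4*a + 3)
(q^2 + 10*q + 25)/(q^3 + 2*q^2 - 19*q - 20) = (q + 5)/(q^2 - 3*q - 4)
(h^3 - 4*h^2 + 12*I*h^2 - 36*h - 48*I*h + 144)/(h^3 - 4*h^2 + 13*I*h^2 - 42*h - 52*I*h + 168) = (h + 6*I)/(h + 7*I)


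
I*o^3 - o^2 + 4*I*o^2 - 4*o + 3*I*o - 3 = (o + 3)*(o + I)*(I*o + I)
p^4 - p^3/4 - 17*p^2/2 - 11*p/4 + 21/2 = (p - 3)*(p - 1)*(p + 7/4)*(p + 2)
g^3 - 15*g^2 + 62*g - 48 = (g - 8)*(g - 6)*(g - 1)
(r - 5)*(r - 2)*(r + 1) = r^3 - 6*r^2 + 3*r + 10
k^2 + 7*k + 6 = (k + 1)*(k + 6)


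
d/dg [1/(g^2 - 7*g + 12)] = (7 - 2*g)/(g^2 - 7*g + 12)^2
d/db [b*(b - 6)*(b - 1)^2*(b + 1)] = 5*b^4 - 28*b^3 + 15*b^2 + 14*b - 6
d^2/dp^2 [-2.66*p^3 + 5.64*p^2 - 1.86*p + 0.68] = 11.28 - 15.96*p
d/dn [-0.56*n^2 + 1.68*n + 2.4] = 1.68 - 1.12*n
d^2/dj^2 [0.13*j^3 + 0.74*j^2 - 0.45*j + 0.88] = 0.78*j + 1.48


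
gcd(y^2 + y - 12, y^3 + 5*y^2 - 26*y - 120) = y + 4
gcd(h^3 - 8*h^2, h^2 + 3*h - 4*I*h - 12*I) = 1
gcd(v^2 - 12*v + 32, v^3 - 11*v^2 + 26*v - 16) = v - 8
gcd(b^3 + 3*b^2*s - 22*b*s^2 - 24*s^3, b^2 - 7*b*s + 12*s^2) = -b + 4*s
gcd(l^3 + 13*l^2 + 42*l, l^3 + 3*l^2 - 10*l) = l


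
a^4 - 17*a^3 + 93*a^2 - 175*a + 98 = (a - 7)^2*(a - 2)*(a - 1)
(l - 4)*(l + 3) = l^2 - l - 12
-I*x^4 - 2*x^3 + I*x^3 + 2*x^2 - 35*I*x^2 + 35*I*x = x*(x - 7*I)*(x + 5*I)*(-I*x + I)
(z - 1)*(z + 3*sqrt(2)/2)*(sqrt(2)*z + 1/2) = sqrt(2)*z^3 - sqrt(2)*z^2 + 7*z^2/2 - 7*z/2 + 3*sqrt(2)*z/4 - 3*sqrt(2)/4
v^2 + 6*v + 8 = (v + 2)*(v + 4)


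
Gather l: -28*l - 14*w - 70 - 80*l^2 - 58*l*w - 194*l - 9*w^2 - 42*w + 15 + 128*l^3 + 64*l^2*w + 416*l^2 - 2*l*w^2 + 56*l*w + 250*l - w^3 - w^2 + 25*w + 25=128*l^3 + l^2*(64*w + 336) + l*(-2*w^2 - 2*w + 28) - w^3 - 10*w^2 - 31*w - 30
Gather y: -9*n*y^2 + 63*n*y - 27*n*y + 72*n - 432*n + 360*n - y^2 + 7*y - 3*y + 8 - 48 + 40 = y^2*(-9*n - 1) + y*(36*n + 4)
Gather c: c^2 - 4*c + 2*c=c^2 - 2*c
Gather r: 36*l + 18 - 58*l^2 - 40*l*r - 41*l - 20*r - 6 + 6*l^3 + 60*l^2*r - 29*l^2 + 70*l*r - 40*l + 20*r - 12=6*l^3 - 87*l^2 - 45*l + r*(60*l^2 + 30*l)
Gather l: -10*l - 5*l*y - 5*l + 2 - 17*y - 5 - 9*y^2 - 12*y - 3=l*(-5*y - 15) - 9*y^2 - 29*y - 6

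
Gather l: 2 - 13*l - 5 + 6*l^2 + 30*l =6*l^2 + 17*l - 3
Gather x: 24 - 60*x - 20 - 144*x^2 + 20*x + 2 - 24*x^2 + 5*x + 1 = -168*x^2 - 35*x + 7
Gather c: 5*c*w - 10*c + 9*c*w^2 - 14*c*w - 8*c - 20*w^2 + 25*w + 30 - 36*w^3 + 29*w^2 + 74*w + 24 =c*(9*w^2 - 9*w - 18) - 36*w^3 + 9*w^2 + 99*w + 54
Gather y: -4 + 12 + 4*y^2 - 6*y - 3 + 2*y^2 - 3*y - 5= 6*y^2 - 9*y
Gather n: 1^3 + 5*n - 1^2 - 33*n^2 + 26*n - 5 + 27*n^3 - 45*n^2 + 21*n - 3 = 27*n^3 - 78*n^2 + 52*n - 8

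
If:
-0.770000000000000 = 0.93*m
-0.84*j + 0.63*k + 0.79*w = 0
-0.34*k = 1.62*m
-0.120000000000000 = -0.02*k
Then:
No Solution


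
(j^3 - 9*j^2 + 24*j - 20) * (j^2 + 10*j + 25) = j^5 + j^4 - 41*j^3 - 5*j^2 + 400*j - 500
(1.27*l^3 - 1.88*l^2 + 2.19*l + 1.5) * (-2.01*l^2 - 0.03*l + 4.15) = -2.5527*l^5 + 3.7407*l^4 + 0.925000000000001*l^3 - 10.8827*l^2 + 9.0435*l + 6.225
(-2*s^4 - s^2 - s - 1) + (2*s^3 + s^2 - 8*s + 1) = -2*s^4 + 2*s^3 - 9*s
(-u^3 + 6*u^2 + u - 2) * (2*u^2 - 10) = -2*u^5 + 12*u^4 + 12*u^3 - 64*u^2 - 10*u + 20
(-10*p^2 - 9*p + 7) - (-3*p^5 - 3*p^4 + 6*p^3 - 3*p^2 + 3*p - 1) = 3*p^5 + 3*p^4 - 6*p^3 - 7*p^2 - 12*p + 8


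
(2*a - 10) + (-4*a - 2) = -2*a - 12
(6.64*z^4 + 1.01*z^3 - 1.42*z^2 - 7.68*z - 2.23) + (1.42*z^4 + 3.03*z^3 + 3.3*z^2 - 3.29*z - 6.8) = 8.06*z^4 + 4.04*z^3 + 1.88*z^2 - 10.97*z - 9.03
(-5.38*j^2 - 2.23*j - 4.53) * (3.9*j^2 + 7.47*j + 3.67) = -20.982*j^4 - 48.8856*j^3 - 54.0697*j^2 - 42.0232*j - 16.6251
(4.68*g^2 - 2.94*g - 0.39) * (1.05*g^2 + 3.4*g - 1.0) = 4.914*g^4 + 12.825*g^3 - 15.0855*g^2 + 1.614*g + 0.39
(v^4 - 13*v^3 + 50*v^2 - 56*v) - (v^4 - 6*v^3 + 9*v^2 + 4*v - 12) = -7*v^3 + 41*v^2 - 60*v + 12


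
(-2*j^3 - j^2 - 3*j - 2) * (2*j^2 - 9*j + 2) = -4*j^5 + 16*j^4 - j^3 + 21*j^2 + 12*j - 4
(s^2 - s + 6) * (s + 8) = s^3 + 7*s^2 - 2*s + 48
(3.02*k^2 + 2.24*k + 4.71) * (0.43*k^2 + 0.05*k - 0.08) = 1.2986*k^4 + 1.1142*k^3 + 1.8957*k^2 + 0.0563*k - 0.3768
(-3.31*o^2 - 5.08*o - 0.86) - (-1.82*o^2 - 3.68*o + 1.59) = -1.49*o^2 - 1.4*o - 2.45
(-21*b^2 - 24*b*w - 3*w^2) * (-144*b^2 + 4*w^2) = 3024*b^4 + 3456*b^3*w + 348*b^2*w^2 - 96*b*w^3 - 12*w^4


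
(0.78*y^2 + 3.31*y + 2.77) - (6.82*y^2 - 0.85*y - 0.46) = -6.04*y^2 + 4.16*y + 3.23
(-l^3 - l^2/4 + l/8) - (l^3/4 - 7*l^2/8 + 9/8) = -5*l^3/4 + 5*l^2/8 + l/8 - 9/8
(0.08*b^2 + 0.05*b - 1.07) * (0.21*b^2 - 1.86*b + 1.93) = 0.0168*b^4 - 0.1383*b^3 - 0.1633*b^2 + 2.0867*b - 2.0651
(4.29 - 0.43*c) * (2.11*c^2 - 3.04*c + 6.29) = -0.9073*c^3 + 10.3591*c^2 - 15.7463*c + 26.9841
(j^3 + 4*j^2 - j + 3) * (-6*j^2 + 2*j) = -6*j^5 - 22*j^4 + 14*j^3 - 20*j^2 + 6*j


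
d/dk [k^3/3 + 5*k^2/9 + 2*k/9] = k^2 + 10*k/9 + 2/9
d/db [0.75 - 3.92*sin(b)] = -3.92*cos(b)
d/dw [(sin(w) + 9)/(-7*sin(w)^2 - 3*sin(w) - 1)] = (7*sin(w)^2 + 126*sin(w) + 26)*cos(w)/(7*sin(w)^2 + 3*sin(w) + 1)^2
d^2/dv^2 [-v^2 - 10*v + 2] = -2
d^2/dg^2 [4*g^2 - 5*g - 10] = 8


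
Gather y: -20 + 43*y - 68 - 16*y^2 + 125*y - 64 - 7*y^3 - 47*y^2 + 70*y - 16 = -7*y^3 - 63*y^2 + 238*y - 168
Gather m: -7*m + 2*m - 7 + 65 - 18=40 - 5*m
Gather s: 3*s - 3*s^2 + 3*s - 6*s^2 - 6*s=-9*s^2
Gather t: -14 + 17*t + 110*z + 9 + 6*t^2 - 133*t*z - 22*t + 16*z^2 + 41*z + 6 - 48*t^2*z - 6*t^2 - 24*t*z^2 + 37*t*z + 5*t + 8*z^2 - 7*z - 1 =-48*t^2*z + t*(-24*z^2 - 96*z) + 24*z^2 + 144*z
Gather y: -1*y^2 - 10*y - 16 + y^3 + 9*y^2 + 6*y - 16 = y^3 + 8*y^2 - 4*y - 32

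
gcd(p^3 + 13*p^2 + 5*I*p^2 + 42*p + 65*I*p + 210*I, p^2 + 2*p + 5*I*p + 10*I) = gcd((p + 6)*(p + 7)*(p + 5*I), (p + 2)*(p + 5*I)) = p + 5*I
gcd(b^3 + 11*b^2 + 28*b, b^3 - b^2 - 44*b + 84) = b + 7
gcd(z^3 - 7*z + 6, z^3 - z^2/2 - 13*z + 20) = z - 2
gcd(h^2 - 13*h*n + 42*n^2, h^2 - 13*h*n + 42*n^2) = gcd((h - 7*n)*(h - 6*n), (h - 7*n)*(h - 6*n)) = h^2 - 13*h*n + 42*n^2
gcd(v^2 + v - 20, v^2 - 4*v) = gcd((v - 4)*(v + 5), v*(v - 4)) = v - 4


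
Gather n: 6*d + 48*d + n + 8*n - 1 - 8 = 54*d + 9*n - 9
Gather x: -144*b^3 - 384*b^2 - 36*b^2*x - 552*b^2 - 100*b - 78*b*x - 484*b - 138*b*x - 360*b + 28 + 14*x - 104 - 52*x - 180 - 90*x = -144*b^3 - 936*b^2 - 944*b + x*(-36*b^2 - 216*b - 128) - 256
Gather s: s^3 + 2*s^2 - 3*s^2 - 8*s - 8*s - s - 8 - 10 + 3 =s^3 - s^2 - 17*s - 15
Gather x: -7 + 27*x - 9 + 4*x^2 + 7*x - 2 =4*x^2 + 34*x - 18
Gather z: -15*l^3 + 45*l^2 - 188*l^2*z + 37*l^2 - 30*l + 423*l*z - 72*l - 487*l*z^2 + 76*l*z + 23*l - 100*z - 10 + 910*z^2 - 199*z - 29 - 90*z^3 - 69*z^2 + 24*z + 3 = -15*l^3 + 82*l^2 - 79*l - 90*z^3 + z^2*(841 - 487*l) + z*(-188*l^2 + 499*l - 275) - 36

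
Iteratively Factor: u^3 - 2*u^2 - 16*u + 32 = (u + 4)*(u^2 - 6*u + 8) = (u - 2)*(u + 4)*(u - 4)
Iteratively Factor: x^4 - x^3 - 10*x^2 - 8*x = (x)*(x^3 - x^2 - 10*x - 8) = x*(x - 4)*(x^2 + 3*x + 2) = x*(x - 4)*(x + 2)*(x + 1)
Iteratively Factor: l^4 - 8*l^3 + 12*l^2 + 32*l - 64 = (l - 4)*(l^3 - 4*l^2 - 4*l + 16) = (l - 4)^2*(l^2 - 4) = (l - 4)^2*(l + 2)*(l - 2)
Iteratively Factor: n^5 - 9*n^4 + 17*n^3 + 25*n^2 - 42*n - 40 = (n - 4)*(n^4 - 5*n^3 - 3*n^2 + 13*n + 10) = (n - 4)*(n + 1)*(n^3 - 6*n^2 + 3*n + 10) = (n - 5)*(n - 4)*(n + 1)*(n^2 - n - 2) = (n - 5)*(n - 4)*(n - 2)*(n + 1)*(n + 1)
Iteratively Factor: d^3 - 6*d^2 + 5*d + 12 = (d + 1)*(d^2 - 7*d + 12) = (d - 4)*(d + 1)*(d - 3)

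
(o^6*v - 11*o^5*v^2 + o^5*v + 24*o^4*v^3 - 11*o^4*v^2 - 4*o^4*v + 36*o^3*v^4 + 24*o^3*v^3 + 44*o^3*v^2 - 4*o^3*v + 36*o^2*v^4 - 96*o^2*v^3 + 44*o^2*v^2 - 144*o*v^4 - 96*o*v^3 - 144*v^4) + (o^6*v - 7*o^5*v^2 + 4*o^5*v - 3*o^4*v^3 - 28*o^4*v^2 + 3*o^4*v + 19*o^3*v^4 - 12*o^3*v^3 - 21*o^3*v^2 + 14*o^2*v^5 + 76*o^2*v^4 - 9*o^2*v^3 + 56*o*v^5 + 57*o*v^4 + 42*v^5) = 2*o^6*v - 18*o^5*v^2 + 5*o^5*v + 21*o^4*v^3 - 39*o^4*v^2 - o^4*v + 55*o^3*v^4 + 12*o^3*v^3 + 23*o^3*v^2 - 4*o^3*v + 14*o^2*v^5 + 112*o^2*v^4 - 105*o^2*v^3 + 44*o^2*v^2 + 56*o*v^5 - 87*o*v^4 - 96*o*v^3 + 42*v^5 - 144*v^4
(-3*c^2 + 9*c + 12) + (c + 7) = -3*c^2 + 10*c + 19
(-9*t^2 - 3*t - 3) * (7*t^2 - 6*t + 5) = -63*t^4 + 33*t^3 - 48*t^2 + 3*t - 15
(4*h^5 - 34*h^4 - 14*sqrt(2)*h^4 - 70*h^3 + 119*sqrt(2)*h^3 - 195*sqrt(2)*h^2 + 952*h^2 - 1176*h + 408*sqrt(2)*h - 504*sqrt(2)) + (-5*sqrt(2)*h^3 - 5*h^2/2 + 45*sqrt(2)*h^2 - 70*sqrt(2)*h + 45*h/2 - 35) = 4*h^5 - 34*h^4 - 14*sqrt(2)*h^4 - 70*h^3 + 114*sqrt(2)*h^3 - 150*sqrt(2)*h^2 + 1899*h^2/2 - 2307*h/2 + 338*sqrt(2)*h - 504*sqrt(2) - 35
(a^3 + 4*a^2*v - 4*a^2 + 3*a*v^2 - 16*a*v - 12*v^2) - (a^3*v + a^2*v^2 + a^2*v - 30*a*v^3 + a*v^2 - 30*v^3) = -a^3*v + a^3 - a^2*v^2 + 3*a^2*v - 4*a^2 + 30*a*v^3 + 2*a*v^2 - 16*a*v + 30*v^3 - 12*v^2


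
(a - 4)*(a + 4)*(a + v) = a^3 + a^2*v - 16*a - 16*v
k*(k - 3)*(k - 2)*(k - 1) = k^4 - 6*k^3 + 11*k^2 - 6*k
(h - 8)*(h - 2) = h^2 - 10*h + 16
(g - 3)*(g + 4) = g^2 + g - 12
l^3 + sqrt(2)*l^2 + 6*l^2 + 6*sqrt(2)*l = l*(l + 6)*(l + sqrt(2))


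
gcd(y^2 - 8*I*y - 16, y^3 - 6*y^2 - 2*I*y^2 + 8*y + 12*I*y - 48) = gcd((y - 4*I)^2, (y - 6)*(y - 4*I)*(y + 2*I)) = y - 4*I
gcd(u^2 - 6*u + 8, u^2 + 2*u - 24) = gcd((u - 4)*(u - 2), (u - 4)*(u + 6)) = u - 4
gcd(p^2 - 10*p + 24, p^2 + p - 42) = p - 6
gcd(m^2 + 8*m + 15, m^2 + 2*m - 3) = m + 3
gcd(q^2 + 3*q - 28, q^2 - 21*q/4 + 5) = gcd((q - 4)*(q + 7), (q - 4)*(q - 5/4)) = q - 4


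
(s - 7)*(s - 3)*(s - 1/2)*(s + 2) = s^4 - 17*s^3/2 + 5*s^2 + 83*s/2 - 21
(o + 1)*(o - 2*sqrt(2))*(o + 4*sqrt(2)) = o^3 + o^2 + 2*sqrt(2)*o^2 - 16*o + 2*sqrt(2)*o - 16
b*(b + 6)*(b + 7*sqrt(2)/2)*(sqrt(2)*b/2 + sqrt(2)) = sqrt(2)*b^4/2 + 7*b^3/2 + 4*sqrt(2)*b^3 + 6*sqrt(2)*b^2 + 28*b^2 + 42*b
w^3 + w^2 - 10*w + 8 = (w - 2)*(w - 1)*(w + 4)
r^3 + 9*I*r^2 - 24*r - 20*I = (r + 2*I)^2*(r + 5*I)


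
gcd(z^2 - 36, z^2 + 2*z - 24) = z + 6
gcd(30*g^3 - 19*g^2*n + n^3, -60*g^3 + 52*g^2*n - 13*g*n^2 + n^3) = 2*g - n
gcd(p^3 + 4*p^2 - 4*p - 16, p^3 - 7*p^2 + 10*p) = p - 2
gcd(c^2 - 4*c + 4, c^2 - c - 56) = 1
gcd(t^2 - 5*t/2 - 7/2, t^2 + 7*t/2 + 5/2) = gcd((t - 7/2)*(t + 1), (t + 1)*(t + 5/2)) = t + 1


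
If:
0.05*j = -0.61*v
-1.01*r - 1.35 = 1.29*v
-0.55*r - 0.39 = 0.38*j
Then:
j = 0.79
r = -1.25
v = -0.06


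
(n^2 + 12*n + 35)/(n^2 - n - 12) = (n^2 + 12*n + 35)/(n^2 - n - 12)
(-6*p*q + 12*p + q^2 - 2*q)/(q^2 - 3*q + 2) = (-6*p + q)/(q - 1)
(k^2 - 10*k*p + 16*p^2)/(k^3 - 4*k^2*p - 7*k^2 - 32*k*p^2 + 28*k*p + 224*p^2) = (k - 2*p)/(k^2 + 4*k*p - 7*k - 28*p)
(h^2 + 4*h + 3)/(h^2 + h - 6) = (h + 1)/(h - 2)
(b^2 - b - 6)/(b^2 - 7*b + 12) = (b + 2)/(b - 4)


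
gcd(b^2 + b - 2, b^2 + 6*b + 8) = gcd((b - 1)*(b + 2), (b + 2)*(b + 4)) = b + 2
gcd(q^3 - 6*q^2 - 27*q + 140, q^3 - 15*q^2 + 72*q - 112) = q^2 - 11*q + 28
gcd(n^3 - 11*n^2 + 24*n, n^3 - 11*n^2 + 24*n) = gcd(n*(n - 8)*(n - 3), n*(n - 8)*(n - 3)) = n^3 - 11*n^2 + 24*n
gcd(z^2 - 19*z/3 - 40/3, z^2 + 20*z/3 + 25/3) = z + 5/3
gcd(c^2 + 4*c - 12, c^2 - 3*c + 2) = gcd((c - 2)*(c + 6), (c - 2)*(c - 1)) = c - 2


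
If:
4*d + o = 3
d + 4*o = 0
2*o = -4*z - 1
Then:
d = 4/5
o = -1/5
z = -3/20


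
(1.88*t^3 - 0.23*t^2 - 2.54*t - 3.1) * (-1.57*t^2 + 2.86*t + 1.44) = -2.9516*t^5 + 5.7379*t^4 + 6.0372*t^3 - 2.7286*t^2 - 12.5236*t - 4.464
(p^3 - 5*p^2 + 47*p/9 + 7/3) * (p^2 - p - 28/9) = p^5 - 6*p^4 + 64*p^3/9 + 38*p^2/3 - 1505*p/81 - 196/27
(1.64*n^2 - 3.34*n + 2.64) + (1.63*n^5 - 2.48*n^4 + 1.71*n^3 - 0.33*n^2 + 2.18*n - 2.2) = 1.63*n^5 - 2.48*n^4 + 1.71*n^3 + 1.31*n^2 - 1.16*n + 0.44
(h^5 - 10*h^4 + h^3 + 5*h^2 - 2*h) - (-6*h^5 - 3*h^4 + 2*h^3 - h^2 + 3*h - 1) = 7*h^5 - 7*h^4 - h^3 + 6*h^2 - 5*h + 1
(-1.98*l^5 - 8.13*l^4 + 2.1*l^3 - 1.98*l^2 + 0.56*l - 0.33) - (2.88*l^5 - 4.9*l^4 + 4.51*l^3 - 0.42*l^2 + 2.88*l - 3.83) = -4.86*l^5 - 3.23*l^4 - 2.41*l^3 - 1.56*l^2 - 2.32*l + 3.5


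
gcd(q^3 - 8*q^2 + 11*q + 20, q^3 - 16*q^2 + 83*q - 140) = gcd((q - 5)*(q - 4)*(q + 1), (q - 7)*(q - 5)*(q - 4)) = q^2 - 9*q + 20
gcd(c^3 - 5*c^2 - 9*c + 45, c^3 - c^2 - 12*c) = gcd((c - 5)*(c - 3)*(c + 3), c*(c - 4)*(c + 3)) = c + 3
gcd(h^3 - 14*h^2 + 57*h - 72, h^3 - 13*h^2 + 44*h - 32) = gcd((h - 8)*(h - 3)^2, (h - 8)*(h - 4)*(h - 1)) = h - 8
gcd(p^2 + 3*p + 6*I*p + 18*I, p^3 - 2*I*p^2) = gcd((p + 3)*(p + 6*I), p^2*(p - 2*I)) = 1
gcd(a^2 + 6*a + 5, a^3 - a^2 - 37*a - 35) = a^2 + 6*a + 5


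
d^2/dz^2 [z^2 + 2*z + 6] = 2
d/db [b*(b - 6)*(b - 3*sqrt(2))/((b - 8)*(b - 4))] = (b^4 - 24*b^3 + 18*sqrt(2)*b^2 + 168*b^2 - 384*b - 192*sqrt(2)*b + 576*sqrt(2))/(b^4 - 24*b^3 + 208*b^2 - 768*b + 1024)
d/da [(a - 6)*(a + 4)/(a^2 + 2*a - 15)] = 2*(2*a^2 + 9*a + 39)/(a^4 + 4*a^3 - 26*a^2 - 60*a + 225)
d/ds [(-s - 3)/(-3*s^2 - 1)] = (3*s^2 - 6*s*(s + 3) + 1)/(3*s^2 + 1)^2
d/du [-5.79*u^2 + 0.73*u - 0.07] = 0.73 - 11.58*u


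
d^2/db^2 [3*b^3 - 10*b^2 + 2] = 18*b - 20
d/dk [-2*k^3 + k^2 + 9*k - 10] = -6*k^2 + 2*k + 9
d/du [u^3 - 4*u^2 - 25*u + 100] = 3*u^2 - 8*u - 25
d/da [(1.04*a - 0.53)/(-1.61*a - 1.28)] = (-3.517045*a - 2.79616)/(1.61*a + 1.28)^3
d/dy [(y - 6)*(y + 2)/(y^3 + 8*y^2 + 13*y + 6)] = (-y^3 + 9*y^2 + 72*y + 132)/(y^5 + 15*y^4 + 75*y^3 + 145*y^2 + 120*y + 36)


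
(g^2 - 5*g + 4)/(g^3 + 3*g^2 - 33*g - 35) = (g^2 - 5*g + 4)/(g^3 + 3*g^2 - 33*g - 35)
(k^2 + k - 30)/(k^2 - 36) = (k - 5)/(k - 6)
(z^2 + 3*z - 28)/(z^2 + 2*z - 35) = (z - 4)/(z - 5)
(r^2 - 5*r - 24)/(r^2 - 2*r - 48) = (r + 3)/(r + 6)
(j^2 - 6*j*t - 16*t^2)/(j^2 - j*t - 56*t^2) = (j + 2*t)/(j + 7*t)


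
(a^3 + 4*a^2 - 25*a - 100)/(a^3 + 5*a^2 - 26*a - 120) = (a + 5)/(a + 6)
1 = 1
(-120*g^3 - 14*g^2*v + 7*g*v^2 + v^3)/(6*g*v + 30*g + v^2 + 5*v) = (-20*g^2 + g*v + v^2)/(v + 5)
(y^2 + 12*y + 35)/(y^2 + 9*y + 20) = (y + 7)/(y + 4)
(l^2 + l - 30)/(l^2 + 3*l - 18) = (l - 5)/(l - 3)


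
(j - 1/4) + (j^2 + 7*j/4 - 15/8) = j^2 + 11*j/4 - 17/8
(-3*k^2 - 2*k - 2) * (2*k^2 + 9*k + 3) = -6*k^4 - 31*k^3 - 31*k^2 - 24*k - 6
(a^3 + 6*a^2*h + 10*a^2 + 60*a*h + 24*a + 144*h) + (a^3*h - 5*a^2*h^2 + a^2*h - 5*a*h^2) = a^3*h + a^3 - 5*a^2*h^2 + 7*a^2*h + 10*a^2 - 5*a*h^2 + 60*a*h + 24*a + 144*h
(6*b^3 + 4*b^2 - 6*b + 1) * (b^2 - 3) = 6*b^5 + 4*b^4 - 24*b^3 - 11*b^2 + 18*b - 3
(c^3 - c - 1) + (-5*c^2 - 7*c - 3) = c^3 - 5*c^2 - 8*c - 4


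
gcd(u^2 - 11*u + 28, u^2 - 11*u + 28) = u^2 - 11*u + 28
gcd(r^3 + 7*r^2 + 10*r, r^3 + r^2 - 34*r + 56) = 1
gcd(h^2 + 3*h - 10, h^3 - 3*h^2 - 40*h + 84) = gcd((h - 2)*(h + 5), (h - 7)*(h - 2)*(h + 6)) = h - 2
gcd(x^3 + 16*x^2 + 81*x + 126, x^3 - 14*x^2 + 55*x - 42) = 1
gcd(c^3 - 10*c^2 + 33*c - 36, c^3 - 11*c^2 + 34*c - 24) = c - 4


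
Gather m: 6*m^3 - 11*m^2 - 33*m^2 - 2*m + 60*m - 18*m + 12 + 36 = 6*m^3 - 44*m^2 + 40*m + 48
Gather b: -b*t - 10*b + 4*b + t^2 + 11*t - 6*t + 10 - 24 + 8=b*(-t - 6) + t^2 + 5*t - 6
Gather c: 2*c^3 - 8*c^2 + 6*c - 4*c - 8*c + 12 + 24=2*c^3 - 8*c^2 - 6*c + 36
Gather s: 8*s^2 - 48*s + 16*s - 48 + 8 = 8*s^2 - 32*s - 40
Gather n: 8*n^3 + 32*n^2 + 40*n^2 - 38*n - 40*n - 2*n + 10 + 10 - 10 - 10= 8*n^3 + 72*n^2 - 80*n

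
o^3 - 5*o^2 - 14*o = o*(o - 7)*(o + 2)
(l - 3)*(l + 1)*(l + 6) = l^3 + 4*l^2 - 15*l - 18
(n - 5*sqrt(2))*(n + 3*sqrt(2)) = n^2 - 2*sqrt(2)*n - 30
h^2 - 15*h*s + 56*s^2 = (h - 8*s)*(h - 7*s)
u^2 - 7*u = u*(u - 7)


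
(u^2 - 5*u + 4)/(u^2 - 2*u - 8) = (u - 1)/(u + 2)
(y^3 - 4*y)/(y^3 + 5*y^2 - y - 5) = y*(y^2 - 4)/(y^3 + 5*y^2 - y - 5)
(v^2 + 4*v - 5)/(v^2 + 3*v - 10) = (v - 1)/(v - 2)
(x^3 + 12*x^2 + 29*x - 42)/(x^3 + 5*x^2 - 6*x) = (x + 7)/x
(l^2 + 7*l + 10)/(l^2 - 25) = (l + 2)/(l - 5)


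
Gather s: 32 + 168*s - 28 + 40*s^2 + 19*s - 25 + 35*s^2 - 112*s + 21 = 75*s^2 + 75*s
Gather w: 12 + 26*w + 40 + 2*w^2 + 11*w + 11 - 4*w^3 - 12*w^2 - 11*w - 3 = -4*w^3 - 10*w^2 + 26*w + 60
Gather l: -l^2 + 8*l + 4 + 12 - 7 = -l^2 + 8*l + 9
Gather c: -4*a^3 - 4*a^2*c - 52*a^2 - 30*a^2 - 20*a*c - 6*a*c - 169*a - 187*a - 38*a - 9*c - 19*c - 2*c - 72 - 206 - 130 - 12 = -4*a^3 - 82*a^2 - 394*a + c*(-4*a^2 - 26*a - 30) - 420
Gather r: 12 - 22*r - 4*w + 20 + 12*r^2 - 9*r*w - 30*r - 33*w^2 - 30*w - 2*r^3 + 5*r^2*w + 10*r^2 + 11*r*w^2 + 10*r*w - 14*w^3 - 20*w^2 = -2*r^3 + r^2*(5*w + 22) + r*(11*w^2 + w - 52) - 14*w^3 - 53*w^2 - 34*w + 32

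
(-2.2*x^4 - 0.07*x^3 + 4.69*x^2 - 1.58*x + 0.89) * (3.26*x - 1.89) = -7.172*x^5 + 3.9298*x^4 + 15.4217*x^3 - 14.0149*x^2 + 5.8876*x - 1.6821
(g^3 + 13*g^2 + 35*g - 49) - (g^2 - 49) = g^3 + 12*g^2 + 35*g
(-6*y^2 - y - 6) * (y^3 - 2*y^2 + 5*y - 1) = -6*y^5 + 11*y^4 - 34*y^3 + 13*y^2 - 29*y + 6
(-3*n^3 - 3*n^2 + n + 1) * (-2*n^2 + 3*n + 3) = 6*n^5 - 3*n^4 - 20*n^3 - 8*n^2 + 6*n + 3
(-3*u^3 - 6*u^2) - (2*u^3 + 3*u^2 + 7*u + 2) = -5*u^3 - 9*u^2 - 7*u - 2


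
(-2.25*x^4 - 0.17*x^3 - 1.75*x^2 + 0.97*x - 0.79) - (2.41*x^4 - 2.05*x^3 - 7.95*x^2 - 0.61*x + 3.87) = -4.66*x^4 + 1.88*x^3 + 6.2*x^2 + 1.58*x - 4.66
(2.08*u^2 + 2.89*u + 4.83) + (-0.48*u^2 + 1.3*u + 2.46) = 1.6*u^2 + 4.19*u + 7.29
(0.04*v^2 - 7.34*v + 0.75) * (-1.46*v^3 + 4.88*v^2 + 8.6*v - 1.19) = -0.0584*v^5 + 10.9116*v^4 - 36.5702*v^3 - 59.5116*v^2 + 15.1846*v - 0.8925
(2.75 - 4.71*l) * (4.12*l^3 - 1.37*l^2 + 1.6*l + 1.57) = -19.4052*l^4 + 17.7827*l^3 - 11.3035*l^2 - 2.9947*l + 4.3175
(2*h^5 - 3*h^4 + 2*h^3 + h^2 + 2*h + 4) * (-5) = -10*h^5 + 15*h^4 - 10*h^3 - 5*h^2 - 10*h - 20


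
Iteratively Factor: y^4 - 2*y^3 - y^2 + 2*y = (y + 1)*(y^3 - 3*y^2 + 2*y) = (y - 2)*(y + 1)*(y^2 - y) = (y - 2)*(y - 1)*(y + 1)*(y)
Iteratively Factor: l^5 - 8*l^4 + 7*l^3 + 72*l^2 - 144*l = (l - 4)*(l^4 - 4*l^3 - 9*l^2 + 36*l) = l*(l - 4)*(l^3 - 4*l^2 - 9*l + 36) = l*(l - 4)^2*(l^2 - 9) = l*(l - 4)^2*(l + 3)*(l - 3)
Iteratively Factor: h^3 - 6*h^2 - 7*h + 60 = (h - 4)*(h^2 - 2*h - 15) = (h - 5)*(h - 4)*(h + 3)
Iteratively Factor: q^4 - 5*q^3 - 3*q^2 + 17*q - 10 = (q - 1)*(q^3 - 4*q^2 - 7*q + 10) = (q - 5)*(q - 1)*(q^2 + q - 2) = (q - 5)*(q - 1)^2*(q + 2)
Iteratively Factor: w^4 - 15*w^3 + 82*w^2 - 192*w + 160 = (w - 5)*(w^3 - 10*w^2 + 32*w - 32) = (w - 5)*(w - 4)*(w^2 - 6*w + 8) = (w - 5)*(w - 4)*(w - 2)*(w - 4)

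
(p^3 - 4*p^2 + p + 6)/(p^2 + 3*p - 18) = (p^2 - p - 2)/(p + 6)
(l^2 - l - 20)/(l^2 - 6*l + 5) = (l + 4)/(l - 1)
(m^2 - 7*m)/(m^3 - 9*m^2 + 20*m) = (m - 7)/(m^2 - 9*m + 20)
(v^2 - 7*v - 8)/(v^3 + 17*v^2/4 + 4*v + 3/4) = 4*(v - 8)/(4*v^2 + 13*v + 3)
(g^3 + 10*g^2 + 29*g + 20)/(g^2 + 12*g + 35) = (g^2 + 5*g + 4)/(g + 7)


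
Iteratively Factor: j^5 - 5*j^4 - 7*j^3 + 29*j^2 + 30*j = (j - 3)*(j^4 - 2*j^3 - 13*j^2 - 10*j) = (j - 5)*(j - 3)*(j^3 + 3*j^2 + 2*j) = (j - 5)*(j - 3)*(j + 1)*(j^2 + 2*j) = j*(j - 5)*(j - 3)*(j + 1)*(j + 2)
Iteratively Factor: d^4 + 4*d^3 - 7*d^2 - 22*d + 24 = (d - 1)*(d^3 + 5*d^2 - 2*d - 24) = (d - 1)*(d + 4)*(d^2 + d - 6) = (d - 1)*(d + 3)*(d + 4)*(d - 2)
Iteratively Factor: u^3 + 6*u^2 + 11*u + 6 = (u + 3)*(u^2 + 3*u + 2) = (u + 2)*(u + 3)*(u + 1)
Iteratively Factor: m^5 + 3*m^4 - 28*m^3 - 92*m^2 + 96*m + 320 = (m - 2)*(m^4 + 5*m^3 - 18*m^2 - 128*m - 160) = (m - 5)*(m - 2)*(m^3 + 10*m^2 + 32*m + 32) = (m - 5)*(m - 2)*(m + 2)*(m^2 + 8*m + 16) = (m - 5)*(m - 2)*(m + 2)*(m + 4)*(m + 4)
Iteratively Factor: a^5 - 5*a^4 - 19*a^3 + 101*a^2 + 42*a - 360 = (a + 4)*(a^4 - 9*a^3 + 17*a^2 + 33*a - 90) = (a - 5)*(a + 4)*(a^3 - 4*a^2 - 3*a + 18) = (a - 5)*(a - 3)*(a + 4)*(a^2 - a - 6) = (a - 5)*(a - 3)^2*(a + 4)*(a + 2)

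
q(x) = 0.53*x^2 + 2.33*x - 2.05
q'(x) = 1.06*x + 2.33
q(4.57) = 19.67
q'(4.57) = 7.17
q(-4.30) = -2.27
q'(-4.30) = -2.23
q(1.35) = 2.06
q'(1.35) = 3.76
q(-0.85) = -3.65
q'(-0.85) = 1.43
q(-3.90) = -3.08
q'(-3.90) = -1.80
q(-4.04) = -2.81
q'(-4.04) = -1.95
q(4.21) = 17.15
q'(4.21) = 6.79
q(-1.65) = -4.45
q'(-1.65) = 0.58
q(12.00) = 102.23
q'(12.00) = 15.05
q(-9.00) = 19.91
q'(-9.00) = -7.21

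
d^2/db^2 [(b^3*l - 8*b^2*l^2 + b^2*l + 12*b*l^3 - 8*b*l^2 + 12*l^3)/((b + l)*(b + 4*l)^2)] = 2*l*(-17*b^4*l + b^4 + 100*b^3*l^2 - 32*b^3*l + 276*b^2*l^3 + 24*b^2*l^2 - 68*b*l^4 + 400*b*l^3 - 416*l^5 + 532*l^4)/(b^7 + 19*b^6*l + 147*b^5*l^2 + 593*b^4*l^3 + 1328*b^3*l^4 + 1632*b^2*l^5 + 1024*b*l^6 + 256*l^7)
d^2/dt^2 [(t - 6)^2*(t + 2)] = 6*t - 20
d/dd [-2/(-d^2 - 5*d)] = 2*(-2*d - 5)/(d^2*(d + 5)^2)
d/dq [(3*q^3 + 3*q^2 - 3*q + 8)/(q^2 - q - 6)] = (3*q^4 - 6*q^3 - 54*q^2 - 52*q + 26)/(q^4 - 2*q^3 - 11*q^2 + 12*q + 36)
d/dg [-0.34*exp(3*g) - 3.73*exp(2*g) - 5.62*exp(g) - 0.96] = (-1.02*exp(2*g) - 7.46*exp(g) - 5.62)*exp(g)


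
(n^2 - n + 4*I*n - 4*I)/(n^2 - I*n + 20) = (n - 1)/(n - 5*I)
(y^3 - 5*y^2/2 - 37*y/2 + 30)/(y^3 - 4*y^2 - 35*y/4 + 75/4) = 2*(y + 4)/(2*y + 5)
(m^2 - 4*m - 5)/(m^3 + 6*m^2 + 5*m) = (m - 5)/(m*(m + 5))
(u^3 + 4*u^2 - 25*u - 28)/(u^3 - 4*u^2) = 1 + 8/u + 7/u^2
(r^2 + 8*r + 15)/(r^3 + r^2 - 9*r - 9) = (r + 5)/(r^2 - 2*r - 3)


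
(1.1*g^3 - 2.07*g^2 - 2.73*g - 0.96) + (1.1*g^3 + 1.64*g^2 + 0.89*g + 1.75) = 2.2*g^3 - 0.43*g^2 - 1.84*g + 0.79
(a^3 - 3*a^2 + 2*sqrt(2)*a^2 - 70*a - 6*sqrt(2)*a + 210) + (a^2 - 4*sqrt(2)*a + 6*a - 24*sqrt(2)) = a^3 - 2*a^2 + 2*sqrt(2)*a^2 - 64*a - 10*sqrt(2)*a - 24*sqrt(2) + 210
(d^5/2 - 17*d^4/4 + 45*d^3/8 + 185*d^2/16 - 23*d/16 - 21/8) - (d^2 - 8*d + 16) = d^5/2 - 17*d^4/4 + 45*d^3/8 + 169*d^2/16 + 105*d/16 - 149/8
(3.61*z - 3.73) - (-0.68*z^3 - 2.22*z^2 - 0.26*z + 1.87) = 0.68*z^3 + 2.22*z^2 + 3.87*z - 5.6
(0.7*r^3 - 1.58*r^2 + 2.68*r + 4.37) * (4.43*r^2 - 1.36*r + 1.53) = 3.101*r^5 - 7.9514*r^4 + 15.0922*r^3 + 13.2969*r^2 - 1.8428*r + 6.6861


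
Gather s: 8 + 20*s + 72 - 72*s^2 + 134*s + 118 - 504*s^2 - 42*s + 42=-576*s^2 + 112*s + 240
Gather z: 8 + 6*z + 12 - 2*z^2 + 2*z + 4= -2*z^2 + 8*z + 24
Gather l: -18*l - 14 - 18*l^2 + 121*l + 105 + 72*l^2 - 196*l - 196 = 54*l^2 - 93*l - 105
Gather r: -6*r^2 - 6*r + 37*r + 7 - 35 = -6*r^2 + 31*r - 28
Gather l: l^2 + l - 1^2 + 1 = l^2 + l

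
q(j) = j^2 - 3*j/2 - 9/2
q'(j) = 2*j - 3/2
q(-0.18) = -4.20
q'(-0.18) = -1.86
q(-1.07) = -1.75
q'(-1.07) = -3.64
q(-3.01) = 9.08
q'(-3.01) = -7.52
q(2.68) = -1.34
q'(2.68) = 3.86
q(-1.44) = -0.27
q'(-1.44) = -4.38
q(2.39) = -2.37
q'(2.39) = 3.28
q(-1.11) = -1.60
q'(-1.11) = -3.72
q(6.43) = 27.20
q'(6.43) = 11.36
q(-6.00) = 40.50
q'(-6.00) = -13.50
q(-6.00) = 40.50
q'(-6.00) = -13.50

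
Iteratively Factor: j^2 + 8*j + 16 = (j + 4)*(j + 4)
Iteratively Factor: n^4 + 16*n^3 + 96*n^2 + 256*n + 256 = (n + 4)*(n^3 + 12*n^2 + 48*n + 64) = (n + 4)^2*(n^2 + 8*n + 16) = (n + 4)^3*(n + 4)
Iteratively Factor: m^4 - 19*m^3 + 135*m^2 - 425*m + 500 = (m - 4)*(m^3 - 15*m^2 + 75*m - 125) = (m - 5)*(m - 4)*(m^2 - 10*m + 25) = (m - 5)^2*(m - 4)*(m - 5)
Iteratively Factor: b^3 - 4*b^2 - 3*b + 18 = (b - 3)*(b^2 - b - 6) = (b - 3)*(b + 2)*(b - 3)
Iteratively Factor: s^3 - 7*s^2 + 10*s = (s - 2)*(s^2 - 5*s) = s*(s - 2)*(s - 5)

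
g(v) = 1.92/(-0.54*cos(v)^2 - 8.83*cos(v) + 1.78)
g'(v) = 1.92*(-1.08*sin(v)*cos(v) - 8.83*sin(v))/(-0.54*cos(v)^2 - 8.83*cos(v) + 1.78)^2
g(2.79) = 0.20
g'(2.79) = -0.06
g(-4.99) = -2.82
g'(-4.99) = -36.39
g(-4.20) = 0.32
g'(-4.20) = -0.39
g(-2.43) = 0.24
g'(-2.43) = 0.15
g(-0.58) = -0.32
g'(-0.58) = 0.29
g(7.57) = -2.61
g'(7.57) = -31.04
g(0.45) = -0.29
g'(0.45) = -0.19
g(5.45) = -0.44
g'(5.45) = 0.70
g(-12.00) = -0.32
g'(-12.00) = -0.27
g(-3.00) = 0.19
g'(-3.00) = 0.02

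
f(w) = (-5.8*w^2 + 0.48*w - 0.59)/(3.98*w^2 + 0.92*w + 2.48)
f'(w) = (0.48 - 11.6*w)/(3.98*w^2 + 0.92*w + 2.48) + (-7.96*w - 0.92)*(-5.8*w^2 + 0.48*w - 0.59)/(3.98*w^2 + 0.92*w + 2.48)^2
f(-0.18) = -0.35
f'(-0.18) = 0.98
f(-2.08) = -1.50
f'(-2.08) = 0.06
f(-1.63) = -1.45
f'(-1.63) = 0.16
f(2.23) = -1.17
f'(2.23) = -0.15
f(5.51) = -1.36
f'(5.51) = -0.02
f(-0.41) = -0.64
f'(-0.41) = 1.35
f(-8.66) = -1.50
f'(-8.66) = -0.00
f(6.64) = -1.38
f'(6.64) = -0.01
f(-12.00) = -1.49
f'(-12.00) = -0.00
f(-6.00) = -1.51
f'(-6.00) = -0.01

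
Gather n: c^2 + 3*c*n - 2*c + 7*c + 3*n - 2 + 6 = c^2 + 5*c + n*(3*c + 3) + 4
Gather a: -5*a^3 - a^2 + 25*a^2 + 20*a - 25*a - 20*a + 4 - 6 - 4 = -5*a^3 + 24*a^2 - 25*a - 6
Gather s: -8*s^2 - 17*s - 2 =-8*s^2 - 17*s - 2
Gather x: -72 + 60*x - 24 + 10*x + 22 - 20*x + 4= 50*x - 70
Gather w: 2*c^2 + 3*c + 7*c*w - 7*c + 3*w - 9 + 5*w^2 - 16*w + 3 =2*c^2 - 4*c + 5*w^2 + w*(7*c - 13) - 6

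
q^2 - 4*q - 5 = (q - 5)*(q + 1)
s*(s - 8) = s^2 - 8*s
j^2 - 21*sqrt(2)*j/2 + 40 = (j - 8*sqrt(2))*(j - 5*sqrt(2)/2)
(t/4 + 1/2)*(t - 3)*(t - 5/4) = t^3/4 - 9*t^2/16 - 19*t/16 + 15/8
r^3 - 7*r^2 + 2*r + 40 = (r - 5)*(r - 4)*(r + 2)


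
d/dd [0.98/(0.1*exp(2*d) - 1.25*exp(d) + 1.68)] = (1.225 - 0.196*exp(d))*exp(d)/(0.1*exp(2*d) - 1.25*exp(d) + 1.68)^2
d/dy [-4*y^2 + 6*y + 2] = 6 - 8*y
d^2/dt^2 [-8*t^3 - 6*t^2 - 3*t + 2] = -48*t - 12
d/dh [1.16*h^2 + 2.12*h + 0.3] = 2.32*h + 2.12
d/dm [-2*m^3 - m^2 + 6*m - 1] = -6*m^2 - 2*m + 6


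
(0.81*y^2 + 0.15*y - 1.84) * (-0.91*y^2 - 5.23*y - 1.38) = -0.7371*y^4 - 4.3728*y^3 - 0.2279*y^2 + 9.4162*y + 2.5392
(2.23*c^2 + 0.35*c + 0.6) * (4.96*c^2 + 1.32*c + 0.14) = 11.0608*c^4 + 4.6796*c^3 + 3.7502*c^2 + 0.841*c + 0.084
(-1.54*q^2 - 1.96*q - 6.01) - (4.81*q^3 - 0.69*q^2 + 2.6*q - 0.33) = -4.81*q^3 - 0.85*q^2 - 4.56*q - 5.68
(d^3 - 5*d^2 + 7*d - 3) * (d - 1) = d^4 - 6*d^3 + 12*d^2 - 10*d + 3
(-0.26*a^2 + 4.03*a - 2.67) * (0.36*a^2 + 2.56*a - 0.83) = -0.0936*a^4 + 0.7852*a^3 + 9.5714*a^2 - 10.1801*a + 2.2161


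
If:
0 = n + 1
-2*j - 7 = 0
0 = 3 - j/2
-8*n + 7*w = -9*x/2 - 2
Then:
No Solution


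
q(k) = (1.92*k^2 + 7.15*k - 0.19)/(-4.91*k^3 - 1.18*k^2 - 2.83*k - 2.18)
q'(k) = (3.84*k + 7.15)/(-4.91*k^3 - 1.18*k^2 - 2.83*k - 2.18) + (1.92*k^2 + 7.15*k - 0.19)*(14.73*k^2 + 2.36*k + 2.83)/(-4.91*k^3 - 1.18*k^2 - 2.83*k - 2.18)^2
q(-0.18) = 0.84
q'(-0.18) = -5.29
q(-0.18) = 0.84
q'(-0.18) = -5.29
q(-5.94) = 0.03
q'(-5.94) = -0.00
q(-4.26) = 0.01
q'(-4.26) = -0.02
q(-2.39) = -0.10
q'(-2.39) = -0.15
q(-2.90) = -0.04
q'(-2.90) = -0.08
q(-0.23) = 1.13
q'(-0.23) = -6.36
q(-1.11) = -0.93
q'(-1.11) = -2.27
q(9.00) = -0.06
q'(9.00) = 0.01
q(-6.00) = 0.03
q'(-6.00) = -0.00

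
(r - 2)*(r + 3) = r^2 + r - 6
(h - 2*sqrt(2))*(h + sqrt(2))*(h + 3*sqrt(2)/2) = h^3 + sqrt(2)*h^2/2 - 7*h - 6*sqrt(2)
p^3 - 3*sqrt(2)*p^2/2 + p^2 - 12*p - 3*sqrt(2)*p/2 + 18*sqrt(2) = (p - 3)*(p + 4)*(p - 3*sqrt(2)/2)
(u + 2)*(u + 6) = u^2 + 8*u + 12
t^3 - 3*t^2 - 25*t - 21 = (t - 7)*(t + 1)*(t + 3)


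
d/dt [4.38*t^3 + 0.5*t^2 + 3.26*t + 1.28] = 13.14*t^2 + 1.0*t + 3.26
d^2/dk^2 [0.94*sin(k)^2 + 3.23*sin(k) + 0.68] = -3.23*sin(k) + 1.88*cos(2*k)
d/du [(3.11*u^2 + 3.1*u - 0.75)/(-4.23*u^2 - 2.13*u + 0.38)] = (6.48870000000001*u^2 - 3.9814*u - 0.4195)/(17.8929*u^4 + 18.0198*u^3 + 1.3221*u^2 - 1.6188*u + 0.1444)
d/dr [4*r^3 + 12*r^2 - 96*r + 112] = 12*r^2 + 24*r - 96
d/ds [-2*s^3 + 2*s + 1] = 2 - 6*s^2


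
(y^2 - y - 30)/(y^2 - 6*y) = (y + 5)/y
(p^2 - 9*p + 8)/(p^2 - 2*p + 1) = (p - 8)/(p - 1)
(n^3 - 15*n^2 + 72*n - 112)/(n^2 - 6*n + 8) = (n^2 - 11*n + 28)/(n - 2)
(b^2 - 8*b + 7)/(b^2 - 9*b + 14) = (b - 1)/(b - 2)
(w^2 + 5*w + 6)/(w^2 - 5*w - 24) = (w + 2)/(w - 8)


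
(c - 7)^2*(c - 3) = c^3 - 17*c^2 + 91*c - 147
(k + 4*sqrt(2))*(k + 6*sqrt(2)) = k^2 + 10*sqrt(2)*k + 48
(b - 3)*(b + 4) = b^2 + b - 12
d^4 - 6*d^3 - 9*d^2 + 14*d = d*(d - 7)*(d - 1)*(d + 2)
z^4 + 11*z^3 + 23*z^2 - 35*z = z*(z - 1)*(z + 5)*(z + 7)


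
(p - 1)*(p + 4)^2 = p^3 + 7*p^2 + 8*p - 16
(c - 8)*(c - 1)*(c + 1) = c^3 - 8*c^2 - c + 8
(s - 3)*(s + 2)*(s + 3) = s^3 + 2*s^2 - 9*s - 18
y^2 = y^2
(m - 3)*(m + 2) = m^2 - m - 6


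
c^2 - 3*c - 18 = (c - 6)*(c + 3)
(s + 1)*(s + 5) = s^2 + 6*s + 5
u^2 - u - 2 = (u - 2)*(u + 1)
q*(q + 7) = q^2 + 7*q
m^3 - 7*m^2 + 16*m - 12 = (m - 3)*(m - 2)^2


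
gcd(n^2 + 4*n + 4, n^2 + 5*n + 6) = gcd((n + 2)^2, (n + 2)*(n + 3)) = n + 2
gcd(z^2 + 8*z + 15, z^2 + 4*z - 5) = z + 5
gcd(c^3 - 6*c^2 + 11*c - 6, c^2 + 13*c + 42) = 1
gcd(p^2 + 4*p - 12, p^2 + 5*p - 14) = p - 2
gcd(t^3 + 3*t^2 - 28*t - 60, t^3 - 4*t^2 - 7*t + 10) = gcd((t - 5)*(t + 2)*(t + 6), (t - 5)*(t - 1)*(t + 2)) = t^2 - 3*t - 10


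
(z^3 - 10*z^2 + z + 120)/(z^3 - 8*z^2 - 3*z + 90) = (z - 8)/(z - 6)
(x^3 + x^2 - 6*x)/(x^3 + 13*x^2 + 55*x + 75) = x*(x - 2)/(x^2 + 10*x + 25)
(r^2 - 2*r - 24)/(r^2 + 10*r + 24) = (r - 6)/(r + 6)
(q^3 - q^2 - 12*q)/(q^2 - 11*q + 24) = q*(q^2 - q - 12)/(q^2 - 11*q + 24)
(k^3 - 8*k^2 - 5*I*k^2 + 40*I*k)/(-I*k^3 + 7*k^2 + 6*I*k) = (I*k^2 + k*(5 - 8*I) - 40)/(k^2 + 7*I*k - 6)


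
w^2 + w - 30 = (w - 5)*(w + 6)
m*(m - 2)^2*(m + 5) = m^4 + m^3 - 16*m^2 + 20*m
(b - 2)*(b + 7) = b^2 + 5*b - 14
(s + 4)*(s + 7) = s^2 + 11*s + 28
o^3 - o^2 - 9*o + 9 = (o - 3)*(o - 1)*(o + 3)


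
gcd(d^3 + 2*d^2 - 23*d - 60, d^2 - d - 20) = d^2 - d - 20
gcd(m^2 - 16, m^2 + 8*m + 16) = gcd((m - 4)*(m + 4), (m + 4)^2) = m + 4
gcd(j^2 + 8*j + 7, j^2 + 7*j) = j + 7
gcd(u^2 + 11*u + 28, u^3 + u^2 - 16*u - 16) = u + 4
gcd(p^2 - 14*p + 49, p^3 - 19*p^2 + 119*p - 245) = p^2 - 14*p + 49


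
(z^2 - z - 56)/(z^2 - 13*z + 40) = (z + 7)/(z - 5)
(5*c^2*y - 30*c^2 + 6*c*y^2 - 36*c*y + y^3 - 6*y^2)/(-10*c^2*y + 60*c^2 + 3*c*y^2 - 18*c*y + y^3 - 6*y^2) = (c + y)/(-2*c + y)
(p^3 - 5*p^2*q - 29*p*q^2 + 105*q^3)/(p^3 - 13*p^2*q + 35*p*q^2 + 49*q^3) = (p^2 + 2*p*q - 15*q^2)/(p^2 - 6*p*q - 7*q^2)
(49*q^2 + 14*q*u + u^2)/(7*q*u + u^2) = (7*q + u)/u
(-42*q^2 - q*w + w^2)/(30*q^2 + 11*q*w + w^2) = (-7*q + w)/(5*q + w)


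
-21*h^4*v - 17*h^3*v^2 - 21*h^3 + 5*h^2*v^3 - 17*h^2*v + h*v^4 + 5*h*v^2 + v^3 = (-3*h + v)*(h + v)*(7*h + v)*(h*v + 1)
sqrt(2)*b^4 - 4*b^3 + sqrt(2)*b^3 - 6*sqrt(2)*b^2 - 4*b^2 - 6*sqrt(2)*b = b*(b - 3*sqrt(2))*(b + sqrt(2))*(sqrt(2)*b + sqrt(2))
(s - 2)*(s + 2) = s^2 - 4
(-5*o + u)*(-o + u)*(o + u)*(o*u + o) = 5*o^4*u + 5*o^4 - o^3*u^2 - o^3*u - 5*o^2*u^3 - 5*o^2*u^2 + o*u^4 + o*u^3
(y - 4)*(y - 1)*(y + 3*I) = y^3 - 5*y^2 + 3*I*y^2 + 4*y - 15*I*y + 12*I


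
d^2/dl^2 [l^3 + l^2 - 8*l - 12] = 6*l + 2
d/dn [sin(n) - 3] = cos(n)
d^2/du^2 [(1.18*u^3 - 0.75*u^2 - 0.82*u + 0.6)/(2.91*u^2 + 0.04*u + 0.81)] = (-1.4210854715202e-14*u^5 - 19.272064*u^3 + 41.321502*u^2 + 16.66116*u - 3.757614)/(24.642171*u^6 + 1.016172*u^5 + 20.591451*u^4 + 0.565768*u^3 + 5.731641*u^2 + 0.078732*u + 0.531441)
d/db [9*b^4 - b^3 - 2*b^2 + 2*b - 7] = 36*b^3 - 3*b^2 - 4*b + 2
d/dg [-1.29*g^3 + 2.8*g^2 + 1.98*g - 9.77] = -3.87*g^2 + 5.6*g + 1.98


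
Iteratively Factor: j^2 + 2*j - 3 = (j - 1)*(j + 3)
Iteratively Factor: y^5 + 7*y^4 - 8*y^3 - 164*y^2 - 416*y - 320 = (y + 2)*(y^4 + 5*y^3 - 18*y^2 - 128*y - 160) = (y - 5)*(y + 2)*(y^3 + 10*y^2 + 32*y + 32) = (y - 5)*(y + 2)^2*(y^2 + 8*y + 16) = (y - 5)*(y + 2)^2*(y + 4)*(y + 4)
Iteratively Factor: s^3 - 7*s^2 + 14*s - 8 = (s - 2)*(s^2 - 5*s + 4) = (s - 2)*(s - 1)*(s - 4)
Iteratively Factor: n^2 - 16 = (n + 4)*(n - 4)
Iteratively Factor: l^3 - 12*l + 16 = (l - 2)*(l^2 + 2*l - 8) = (l - 2)^2*(l + 4)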